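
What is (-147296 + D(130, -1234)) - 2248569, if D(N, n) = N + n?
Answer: -2396969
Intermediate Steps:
(-147296 + D(130, -1234)) - 2248569 = (-147296 + (130 - 1234)) - 2248569 = (-147296 - 1104) - 2248569 = -148400 - 2248569 = -2396969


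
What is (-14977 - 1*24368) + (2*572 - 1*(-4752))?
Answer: -33449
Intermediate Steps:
(-14977 - 1*24368) + (2*572 - 1*(-4752)) = (-14977 - 24368) + (1144 + 4752) = -39345 + 5896 = -33449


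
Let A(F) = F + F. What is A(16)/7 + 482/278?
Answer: 6135/973 ≈ 6.3052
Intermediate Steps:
A(F) = 2*F
A(16)/7 + 482/278 = (2*16)/7 + 482/278 = 32*(1/7) + 482*(1/278) = 32/7 + 241/139 = 6135/973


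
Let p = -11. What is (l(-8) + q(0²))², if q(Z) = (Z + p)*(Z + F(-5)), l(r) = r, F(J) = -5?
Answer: 2209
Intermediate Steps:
q(Z) = (-11 + Z)*(-5 + Z) (q(Z) = (Z - 11)*(Z - 5) = (-11 + Z)*(-5 + Z))
(l(-8) + q(0²))² = (-8 + (55 + (0²)² - 16*0²))² = (-8 + (55 + 0² - 16*0))² = (-8 + (55 + 0 + 0))² = (-8 + 55)² = 47² = 2209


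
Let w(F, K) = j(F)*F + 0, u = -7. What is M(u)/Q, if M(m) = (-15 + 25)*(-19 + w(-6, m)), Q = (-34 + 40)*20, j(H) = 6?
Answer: -55/12 ≈ -4.5833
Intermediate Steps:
w(F, K) = 6*F (w(F, K) = 6*F + 0 = 6*F)
Q = 120 (Q = 6*20 = 120)
M(m) = -550 (M(m) = (-15 + 25)*(-19 + 6*(-6)) = 10*(-19 - 36) = 10*(-55) = -550)
M(u)/Q = -550/120 = -550*1/120 = -55/12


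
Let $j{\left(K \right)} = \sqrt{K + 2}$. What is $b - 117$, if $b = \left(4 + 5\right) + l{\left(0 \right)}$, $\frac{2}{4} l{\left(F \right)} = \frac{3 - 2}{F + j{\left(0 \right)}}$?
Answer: $-108 + \sqrt{2} \approx -106.59$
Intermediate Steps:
$j{\left(K \right)} = \sqrt{2 + K}$
$l{\left(F \right)} = \frac{2}{F + \sqrt{2}}$ ($l{\left(F \right)} = 2 \frac{3 - 2}{F + \sqrt{2 + 0}} = 2 \cdot 1 \frac{1}{F + \sqrt{2}} = \frac{2}{F + \sqrt{2}}$)
$b = 9 + \sqrt{2}$ ($b = \left(4 + 5\right) + \frac{2}{0 + \sqrt{2}} = 9 + \frac{2}{\sqrt{2}} = 9 + 2 \frac{\sqrt{2}}{2} = 9 + \sqrt{2} \approx 10.414$)
$b - 117 = \left(9 + \sqrt{2}\right) - 117 = -108 + \sqrt{2}$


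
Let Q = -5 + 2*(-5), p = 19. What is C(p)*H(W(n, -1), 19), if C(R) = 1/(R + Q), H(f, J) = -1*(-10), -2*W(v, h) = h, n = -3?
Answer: 5/2 ≈ 2.5000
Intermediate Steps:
W(v, h) = -h/2
H(f, J) = 10
Q = -15 (Q = -5 - 10 = -15)
C(R) = 1/(-15 + R) (C(R) = 1/(R - 15) = 1/(-15 + R))
C(p)*H(W(n, -1), 19) = 10/(-15 + 19) = 10/4 = (¼)*10 = 5/2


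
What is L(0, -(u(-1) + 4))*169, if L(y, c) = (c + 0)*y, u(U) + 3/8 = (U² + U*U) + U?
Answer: 0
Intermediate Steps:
u(U) = -3/8 + U + 2*U² (u(U) = -3/8 + ((U² + U*U) + U) = -3/8 + ((U² + U²) + U) = -3/8 + (2*U² + U) = -3/8 + (U + 2*U²) = -3/8 + U + 2*U²)
L(y, c) = c*y
L(0, -(u(-1) + 4))*169 = (-((-3/8 - 1 + 2*(-1)²) + 4)*0)*169 = (-((-3/8 - 1 + 2*1) + 4)*0)*169 = (-((-3/8 - 1 + 2) + 4)*0)*169 = (-(5/8 + 4)*0)*169 = (-1*37/8*0)*169 = -37/8*0*169 = 0*169 = 0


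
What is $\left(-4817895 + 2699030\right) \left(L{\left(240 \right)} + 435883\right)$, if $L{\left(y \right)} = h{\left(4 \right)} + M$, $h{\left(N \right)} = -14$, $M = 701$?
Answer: $-925032893050$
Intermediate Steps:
$L{\left(y \right)} = 687$ ($L{\left(y \right)} = -14 + 701 = 687$)
$\left(-4817895 + 2699030\right) \left(L{\left(240 \right)} + 435883\right) = \left(-4817895 + 2699030\right) \left(687 + 435883\right) = \left(-2118865\right) 436570 = -925032893050$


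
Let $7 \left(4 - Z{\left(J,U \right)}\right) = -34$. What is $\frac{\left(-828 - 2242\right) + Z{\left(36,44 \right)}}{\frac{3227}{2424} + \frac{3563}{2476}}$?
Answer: $- \frac{2922888288}{2645167} \approx -1105.0$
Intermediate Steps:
$Z{\left(J,U \right)} = \frac{62}{7}$ ($Z{\left(J,U \right)} = 4 - - \frac{34}{7} = 4 + \frac{34}{7} = \frac{62}{7}$)
$\frac{\left(-828 - 2242\right) + Z{\left(36,44 \right)}}{\frac{3227}{2424} + \frac{3563}{2476}} = \frac{\left(-828 - 2242\right) + \frac{62}{7}}{\frac{3227}{2424} + \frac{3563}{2476}} = \frac{-3070 + \frac{62}{7}}{3227 \cdot \frac{1}{2424} + 3563 \cdot \frac{1}{2476}} = - \frac{21428}{7 \left(\frac{3227}{2424} + \frac{3563}{2476}\right)} = - \frac{21428}{7 \cdot \frac{4156691}{1500456}} = \left(- \frac{21428}{7}\right) \frac{1500456}{4156691} = - \frac{2922888288}{2645167}$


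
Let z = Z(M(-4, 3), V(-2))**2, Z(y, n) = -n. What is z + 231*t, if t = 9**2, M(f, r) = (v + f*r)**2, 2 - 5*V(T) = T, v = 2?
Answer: 467791/25 ≈ 18712.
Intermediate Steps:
V(T) = 2/5 - T/5
M(f, r) = (2 + f*r)**2
z = 16/25 (z = (-(2/5 - 1/5*(-2)))**2 = (-(2/5 + 2/5))**2 = (-1*4/5)**2 = (-4/5)**2 = 16/25 ≈ 0.64000)
t = 81
z + 231*t = 16/25 + 231*81 = 16/25 + 18711 = 467791/25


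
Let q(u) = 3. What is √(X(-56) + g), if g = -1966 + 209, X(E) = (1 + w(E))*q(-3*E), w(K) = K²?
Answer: √7654 ≈ 87.487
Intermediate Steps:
X(E) = 3 + 3*E² (X(E) = (1 + E²)*3 = 3 + 3*E²)
g = -1757
√(X(-56) + g) = √((3 + 3*(-56)²) - 1757) = √((3 + 3*3136) - 1757) = √((3 + 9408) - 1757) = √(9411 - 1757) = √7654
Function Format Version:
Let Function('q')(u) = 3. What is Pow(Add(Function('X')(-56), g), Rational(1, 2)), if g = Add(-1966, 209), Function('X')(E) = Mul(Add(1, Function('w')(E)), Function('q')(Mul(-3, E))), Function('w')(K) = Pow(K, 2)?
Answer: Pow(7654, Rational(1, 2)) ≈ 87.487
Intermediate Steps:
Function('X')(E) = Add(3, Mul(3, Pow(E, 2))) (Function('X')(E) = Mul(Add(1, Pow(E, 2)), 3) = Add(3, Mul(3, Pow(E, 2))))
g = -1757
Pow(Add(Function('X')(-56), g), Rational(1, 2)) = Pow(Add(Add(3, Mul(3, Pow(-56, 2))), -1757), Rational(1, 2)) = Pow(Add(Add(3, Mul(3, 3136)), -1757), Rational(1, 2)) = Pow(Add(Add(3, 9408), -1757), Rational(1, 2)) = Pow(Add(9411, -1757), Rational(1, 2)) = Pow(7654, Rational(1, 2))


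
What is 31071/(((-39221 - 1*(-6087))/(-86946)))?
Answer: 1350749583/16567 ≈ 81533.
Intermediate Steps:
31071/(((-39221 - 1*(-6087))/(-86946))) = 31071/(((-39221 + 6087)*(-1/86946))) = 31071/((-33134*(-1/86946))) = 31071/(16567/43473) = 31071*(43473/16567) = 1350749583/16567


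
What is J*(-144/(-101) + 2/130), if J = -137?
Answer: -1296157/6565 ≈ -197.43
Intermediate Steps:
J*(-144/(-101) + 2/130) = -137*(-144/(-101) + 2/130) = -137*(-144*(-1/101) + 2*(1/130)) = -137*(144/101 + 1/65) = -137*9461/6565 = -1296157/6565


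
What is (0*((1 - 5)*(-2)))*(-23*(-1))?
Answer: 0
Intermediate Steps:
(0*((1 - 5)*(-2)))*(-23*(-1)) = (0*(-4*(-2)))*23 = (0*8)*23 = 0*23 = 0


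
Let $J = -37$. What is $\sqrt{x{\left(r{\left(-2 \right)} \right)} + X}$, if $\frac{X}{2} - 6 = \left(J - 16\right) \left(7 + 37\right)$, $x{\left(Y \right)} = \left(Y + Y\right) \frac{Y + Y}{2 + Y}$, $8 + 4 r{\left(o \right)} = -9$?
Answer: $\frac{i \sqrt{42157}}{3} \approx 68.441 i$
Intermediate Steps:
$r{\left(o \right)} = - \frac{17}{4}$ ($r{\left(o \right)} = -2 + \frac{1}{4} \left(-9\right) = -2 - \frac{9}{4} = - \frac{17}{4}$)
$x{\left(Y \right)} = \frac{4 Y^{2}}{2 + Y}$ ($x{\left(Y \right)} = 2 Y \frac{2 Y}{2 + Y} = \frac{4 Y^{2}}{2 + Y}$)
$X = -4652$ ($X = 12 + 2 \left(-37 - 16\right) \left(7 + 37\right) = 12 + 2 \left(-37 - 16\right) 44 = 12 + 2 \left(\left(-53\right) 44\right) = 12 + 2 \left(-2332\right) = 12 - 4664 = -4652$)
$\sqrt{x{\left(r{\left(-2 \right)} \right)} + X} = \sqrt{\frac{4 \left(- \frac{17}{4}\right)^{2}}{2 - \frac{17}{4}} - 4652} = \sqrt{4 \cdot \frac{289}{16} \frac{1}{- \frac{9}{4}} - 4652} = \sqrt{4 \cdot \frac{289}{16} \left(- \frac{4}{9}\right) - 4652} = \sqrt{- \frac{289}{9} - 4652} = \sqrt{- \frac{42157}{9}} = \frac{i \sqrt{42157}}{3}$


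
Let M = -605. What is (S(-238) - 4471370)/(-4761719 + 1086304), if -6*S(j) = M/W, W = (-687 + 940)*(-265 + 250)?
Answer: 1851147191/1521621810 ≈ 1.2166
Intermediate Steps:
W = -3795 (W = 253*(-15) = -3795)
S(j) = -11/414 (S(j) = -(-605)/(6*(-3795)) = -(-605)*(-1)/(6*3795) = -⅙*11/69 = -11/414)
(S(-238) - 4471370)/(-4761719 + 1086304) = (-11/414 - 4471370)/(-4761719 + 1086304) = -1851147191/414/(-3675415) = -1851147191/414*(-1/3675415) = 1851147191/1521621810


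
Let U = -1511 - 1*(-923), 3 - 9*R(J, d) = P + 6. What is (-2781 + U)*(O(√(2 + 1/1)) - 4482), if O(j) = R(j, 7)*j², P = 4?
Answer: 15107719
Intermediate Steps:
R(J, d) = -7/9 (R(J, d) = ⅓ - (4 + 6)/9 = ⅓ - ⅑*10 = ⅓ - 10/9 = -7/9)
O(j) = -7*j²/9
U = -588 (U = -1511 + 923 = -588)
(-2781 + U)*(O(√(2 + 1/1)) - 4482) = (-2781 - 588)*(-7*(√(2 + 1/1))²/9 - 4482) = -3369*(-7*(√(2 + 1))²/9 - 4482) = -3369*(-7*(√3)²/9 - 4482) = -3369*(-7/9*3 - 4482) = -3369*(-7/3 - 4482) = -3369*(-13453/3) = 15107719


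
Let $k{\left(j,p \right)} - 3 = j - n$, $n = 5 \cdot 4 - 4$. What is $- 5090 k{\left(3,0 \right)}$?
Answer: $50900$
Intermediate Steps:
$n = 16$ ($n = 20 - 4 = 16$)
$k{\left(j,p \right)} = -13 + j$ ($k{\left(j,p \right)} = 3 + \left(j - 16\right) = 3 + \left(-16 + j\right) = -13 + j$)
$- 5090 k{\left(3,0 \right)} = - 5090 \left(-13 + 3\right) = \left(-5090\right) \left(-10\right) = 50900$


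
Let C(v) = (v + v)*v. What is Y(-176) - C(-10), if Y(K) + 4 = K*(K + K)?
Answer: 61748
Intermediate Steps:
C(v) = 2*v**2 (C(v) = (2*v)*v = 2*v**2)
Y(K) = -4 + 2*K**2 (Y(K) = -4 + K*(K + K) = -4 + K*(2*K) = -4 + 2*K**2)
Y(-176) - C(-10) = (-4 + 2*(-176)**2) - 2*(-10)**2 = (-4 + 2*30976) - 2*100 = (-4 + 61952) - 1*200 = 61948 - 200 = 61748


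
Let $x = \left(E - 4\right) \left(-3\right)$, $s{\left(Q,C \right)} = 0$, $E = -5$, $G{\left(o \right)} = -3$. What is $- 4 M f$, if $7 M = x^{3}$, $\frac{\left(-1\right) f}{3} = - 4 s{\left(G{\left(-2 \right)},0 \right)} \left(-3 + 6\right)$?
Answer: $0$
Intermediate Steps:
$x = 27$ ($x = \left(-5 - 4\right) \left(-3\right) = \left(-9\right) \left(-3\right) = 27$)
$f = 0$ ($f = - 3 \left(-4\right) 0 \left(-3 + 6\right) = - 3 \cdot 0 \cdot 3 = \left(-3\right) 0 = 0$)
$M = \frac{19683}{7}$ ($M = \frac{27^{3}}{7} = \frac{1}{7} \cdot 19683 = \frac{19683}{7} \approx 2811.9$)
$- 4 M f = \left(-4\right) \frac{19683}{7} \cdot 0 = \left(- \frac{78732}{7}\right) 0 = 0$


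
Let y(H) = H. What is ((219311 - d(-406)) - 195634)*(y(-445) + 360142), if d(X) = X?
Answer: 8662582851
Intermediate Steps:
((219311 - d(-406)) - 195634)*(y(-445) + 360142) = ((219311 - 1*(-406)) - 195634)*(-445 + 360142) = ((219311 + 406) - 195634)*359697 = (219717 - 195634)*359697 = 24083*359697 = 8662582851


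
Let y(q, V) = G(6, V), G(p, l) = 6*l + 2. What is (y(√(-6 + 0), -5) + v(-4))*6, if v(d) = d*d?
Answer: -72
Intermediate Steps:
G(p, l) = 2 + 6*l
y(q, V) = 2 + 6*V
v(d) = d²
(y(√(-6 + 0), -5) + v(-4))*6 = ((2 + 6*(-5)) + (-4)²)*6 = ((2 - 30) + 16)*6 = (-28 + 16)*6 = -12*6 = -72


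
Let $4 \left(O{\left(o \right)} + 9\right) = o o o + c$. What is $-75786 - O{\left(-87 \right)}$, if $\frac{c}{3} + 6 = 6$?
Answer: $\frac{355395}{4} \approx 88849.0$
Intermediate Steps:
$c = 0$ ($c = -18 + 3 \cdot 6 = -18 + 18 = 0$)
$O{\left(o \right)} = -9 + \frac{o^{3}}{4}$ ($O{\left(o \right)} = -9 + \frac{o o o + 0}{4} = -9 + \frac{o o^{2} + 0}{4} = -9 + \frac{o^{3} + 0}{4} = -9 + \frac{o^{3}}{4}$)
$-75786 - O{\left(-87 \right)} = -75786 - \left(-9 + \frac{\left(-87\right)^{3}}{4}\right) = -75786 - \left(-9 + \frac{1}{4} \left(-658503\right)\right) = -75786 - \left(-9 - \frac{658503}{4}\right) = -75786 - - \frac{658539}{4} = -75786 + \frac{658539}{4} = \frac{355395}{4}$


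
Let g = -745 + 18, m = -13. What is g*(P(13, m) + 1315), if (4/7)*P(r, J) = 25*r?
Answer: -5477945/4 ≈ -1.3695e+6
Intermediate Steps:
P(r, J) = 175*r/4 (P(r, J) = 7*(25*r)/4 = 175*r/4)
g = -727
g*(P(13, m) + 1315) = -727*((175/4)*13 + 1315) = -727*(2275/4 + 1315) = -727*7535/4 = -5477945/4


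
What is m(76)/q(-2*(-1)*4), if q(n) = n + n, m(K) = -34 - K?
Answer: -55/8 ≈ -6.8750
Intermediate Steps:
q(n) = 2*n
m(76)/q(-2*(-1)*4) = (-34 - 1*76)/((2*(-2*(-1)*4))) = (-34 - 76)/((2*(2*4))) = -110/(2*8) = -110/16 = -110*1/16 = -55/8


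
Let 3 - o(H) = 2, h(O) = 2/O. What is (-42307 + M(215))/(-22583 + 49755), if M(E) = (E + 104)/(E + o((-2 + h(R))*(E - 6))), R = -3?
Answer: -9137993/5869152 ≈ -1.5570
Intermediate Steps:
o(H) = 1 (o(H) = 3 - 1*2 = 3 - 2 = 1)
M(E) = (104 + E)/(1 + E) (M(E) = (E + 104)/(E + 1) = (104 + E)/(1 + E))
(-42307 + M(215))/(-22583 + 49755) = (-42307 + (104 + 215)/(1 + 215))/(-22583 + 49755) = (-42307 + 319/216)/27172 = (-42307 + (1/216)*319)*(1/27172) = (-42307 + 319/216)*(1/27172) = -9137993/216*1/27172 = -9137993/5869152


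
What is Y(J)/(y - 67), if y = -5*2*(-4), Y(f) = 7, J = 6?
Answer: -7/27 ≈ -0.25926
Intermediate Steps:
y = 40 (y = -10*(-4) = 40)
Y(J)/(y - 67) = 7/(40 - 67) = 7/(-27) = 7*(-1/27) = -7/27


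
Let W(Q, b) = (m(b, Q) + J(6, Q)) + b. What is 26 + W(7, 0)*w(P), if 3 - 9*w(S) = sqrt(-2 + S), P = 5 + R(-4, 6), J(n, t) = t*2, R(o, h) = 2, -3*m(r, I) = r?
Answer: 92/3 - 14*sqrt(5)/9 ≈ 27.188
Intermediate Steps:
m(r, I) = -r/3
J(n, t) = 2*t
W(Q, b) = 2*Q + 2*b/3 (W(Q, b) = (-b/3 + 2*Q) + b = (2*Q - b/3) + b = 2*Q + 2*b/3)
P = 7 (P = 5 + 2 = 7)
w(S) = 1/3 - sqrt(-2 + S)/9
26 + W(7, 0)*w(P) = 26 + (2*7 + (2/3)*0)*(1/3 - sqrt(-2 + 7)/9) = 26 + (14 + 0)*(1/3 - sqrt(5)/9) = 26 + 14*(1/3 - sqrt(5)/9) = 26 + (14/3 - 14*sqrt(5)/9) = 92/3 - 14*sqrt(5)/9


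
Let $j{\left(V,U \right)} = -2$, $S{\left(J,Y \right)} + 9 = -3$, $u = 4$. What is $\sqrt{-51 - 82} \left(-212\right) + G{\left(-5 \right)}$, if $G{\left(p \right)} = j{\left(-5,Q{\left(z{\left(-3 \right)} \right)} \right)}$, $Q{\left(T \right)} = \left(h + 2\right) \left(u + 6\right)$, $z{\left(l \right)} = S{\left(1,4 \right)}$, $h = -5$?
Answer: $-2 - 212 i \sqrt{133} \approx -2.0 - 2444.9 i$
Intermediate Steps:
$S{\left(J,Y \right)} = -12$ ($S{\left(J,Y \right)} = -9 - 3 = -12$)
$z{\left(l \right)} = -12$
$Q{\left(T \right)} = -30$ ($Q{\left(T \right)} = \left(-5 + 2\right) \left(4 + 6\right) = \left(-3\right) 10 = -30$)
$G{\left(p \right)} = -2$
$\sqrt{-51 - 82} \left(-212\right) + G{\left(-5 \right)} = \sqrt{-51 - 82} \left(-212\right) - 2 = \sqrt{-133} \left(-212\right) - 2 = i \sqrt{133} \left(-212\right) - 2 = - 212 i \sqrt{133} - 2 = -2 - 212 i \sqrt{133}$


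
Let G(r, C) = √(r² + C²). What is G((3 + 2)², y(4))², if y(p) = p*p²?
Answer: 4721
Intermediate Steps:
y(p) = p³
G(r, C) = √(C² + r²)
G((3 + 2)², y(4))² = (√((4³)² + ((3 + 2)²)²))² = (√(64² + (5²)²))² = (√(4096 + 25²))² = (√(4096 + 625))² = (√4721)² = 4721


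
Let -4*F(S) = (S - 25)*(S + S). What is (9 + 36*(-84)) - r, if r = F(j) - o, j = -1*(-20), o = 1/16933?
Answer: -51899644/16933 ≈ -3065.0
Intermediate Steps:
o = 1/16933 ≈ 5.9056e-5
j = 20
F(S) = -S*(-25 + S)/2 (F(S) = -(S - 25)*(S + S)/4 = -(-25 + S)*2*S/4 = -S*(-25 + S)/2)
r = 846649/16933 (r = (½)*20*(25 - 1*20) - 1*1/16933 = (½)*20*(25 - 20) - 1/16933 = (½)*20*5 - 1/16933 = 50 - 1/16933 = 846649/16933 ≈ 50.000)
(9 + 36*(-84)) - r = (9 + 36*(-84)) - 1*846649/16933 = (9 - 3024) - 846649/16933 = -3015 - 846649/16933 = -51899644/16933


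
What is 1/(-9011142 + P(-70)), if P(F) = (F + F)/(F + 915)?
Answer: -169/1522883026 ≈ -1.1097e-7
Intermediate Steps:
P(F) = 2*F/(915 + F) (P(F) = (2*F)/(915 + F) = 2*F/(915 + F))
1/(-9011142 + P(-70)) = 1/(-9011142 + 2*(-70)/(915 - 70)) = 1/(-9011142 + 2*(-70)/845) = 1/(-9011142 + 2*(-70)*(1/845)) = 1/(-9011142 - 28/169) = 1/(-1522883026/169) = -169/1522883026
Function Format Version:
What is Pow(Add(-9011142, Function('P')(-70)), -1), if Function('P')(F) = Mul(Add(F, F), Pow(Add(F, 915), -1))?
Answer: Rational(-169, 1522883026) ≈ -1.1097e-7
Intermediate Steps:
Function('P')(F) = Mul(2, F, Pow(Add(915, F), -1)) (Function('P')(F) = Mul(Mul(2, F), Pow(Add(915, F), -1)) = Mul(2, F, Pow(Add(915, F), -1)))
Pow(Add(-9011142, Function('P')(-70)), -1) = Pow(Add(-9011142, Mul(2, -70, Pow(Add(915, -70), -1))), -1) = Pow(Add(-9011142, Mul(2, -70, Pow(845, -1))), -1) = Pow(Add(-9011142, Mul(2, -70, Rational(1, 845))), -1) = Pow(Add(-9011142, Rational(-28, 169)), -1) = Pow(Rational(-1522883026, 169), -1) = Rational(-169, 1522883026)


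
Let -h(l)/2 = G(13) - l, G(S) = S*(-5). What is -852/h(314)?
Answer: -426/379 ≈ -1.1240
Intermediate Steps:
G(S) = -5*S
h(l) = 130 + 2*l (h(l) = -2*(-5*13 - l) = -2*(-65 - l) = 130 + 2*l)
-852/h(314) = -852/(130 + 2*314) = -852/(130 + 628) = -852/758 = -852*1/758 = -426/379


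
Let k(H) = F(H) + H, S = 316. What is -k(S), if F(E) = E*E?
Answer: -100172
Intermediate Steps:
F(E) = E²
k(H) = H + H² (k(H) = H² + H = H + H²)
-k(S) = -316*(1 + 316) = -316*317 = -1*100172 = -100172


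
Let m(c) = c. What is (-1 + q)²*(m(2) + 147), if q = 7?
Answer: 5364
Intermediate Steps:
(-1 + q)²*(m(2) + 147) = (-1 + 7)²*(2 + 147) = 6²*149 = 36*149 = 5364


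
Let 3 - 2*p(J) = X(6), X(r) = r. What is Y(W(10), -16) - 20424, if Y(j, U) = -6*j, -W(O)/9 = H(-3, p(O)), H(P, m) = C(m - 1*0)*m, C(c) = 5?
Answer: -20829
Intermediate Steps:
p(J) = -3/2 (p(J) = 3/2 - ½*6 = 3/2 - 3 = -3/2)
H(P, m) = 5*m
W(O) = 135/2 (W(O) = -45*(-3)/2 = -9*(-15/2) = 135/2)
Y(W(10), -16) - 20424 = -6*135/2 - 20424 = -405 - 20424 = -20829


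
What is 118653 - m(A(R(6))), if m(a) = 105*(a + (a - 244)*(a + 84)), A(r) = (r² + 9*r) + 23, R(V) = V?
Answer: 2816523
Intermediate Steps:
A(r) = 23 + r² + 9*r
m(a) = 105*a + 105*(-244 + a)*(84 + a) (m(a) = 105*(a + (-244 + a)*(84 + a)) = 105*a + 105*(-244 + a)*(84 + a))
118653 - m(A(R(6))) = 118653 - (-2152080 - 16695*(23 + 6² + 9*6) + 105*(23 + 6² + 9*6)²) = 118653 - (-2152080 - 16695*(23 + 36 + 54) + 105*(23 + 36 + 54)²) = 118653 - (-2152080 - 16695*113 + 105*113²) = 118653 - (-2152080 - 1886535 + 105*12769) = 118653 - (-2152080 - 1886535 + 1340745) = 118653 - 1*(-2697870) = 118653 + 2697870 = 2816523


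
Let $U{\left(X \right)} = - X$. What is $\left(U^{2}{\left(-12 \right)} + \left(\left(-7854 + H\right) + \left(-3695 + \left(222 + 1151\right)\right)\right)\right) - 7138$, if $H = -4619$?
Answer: $-21789$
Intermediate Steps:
$\left(U^{2}{\left(-12 \right)} + \left(\left(-7854 + H\right) + \left(-3695 + \left(222 + 1151\right)\right)\right)\right) - 7138 = \left(\left(\left(-1\right) \left(-12\right)\right)^{2} + \left(\left(-7854 - 4619\right) + \left(-3695 + \left(222 + 1151\right)\right)\right)\right) - 7138 = \left(12^{2} + \left(-12473 + \left(-3695 + 1373\right)\right)\right) - 7138 = \left(144 - 14795\right) - 7138 = -14651 - 7138 = -21789$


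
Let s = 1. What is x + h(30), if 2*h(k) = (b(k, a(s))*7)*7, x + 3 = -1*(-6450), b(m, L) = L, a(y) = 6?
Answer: 6594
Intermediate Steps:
x = 6447 (x = -3 - 1*(-6450) = -3 + 6450 = 6447)
h(k) = 147 (h(k) = ((6*7)*7)/2 = (42*7)/2 = (½)*294 = 147)
x + h(30) = 6447 + 147 = 6594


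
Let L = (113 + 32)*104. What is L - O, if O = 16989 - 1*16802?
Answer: 14893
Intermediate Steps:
O = 187 (O = 16989 - 16802 = 187)
L = 15080 (L = 145*104 = 15080)
L - O = 15080 - 1*187 = 15080 - 187 = 14893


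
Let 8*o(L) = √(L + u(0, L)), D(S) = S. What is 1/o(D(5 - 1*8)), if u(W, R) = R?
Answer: -4*I*√6/3 ≈ -3.266*I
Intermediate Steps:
o(L) = √2*√L/8 (o(L) = √(L + L)/8 = √(2*L)/8 = (√2*√L)/8 = √2*√L/8)
1/o(D(5 - 1*8)) = 1/(√2*√(5 - 1*8)/8) = 1/(√2*√(5 - 8)/8) = 1/(√2*√(-3)/8) = 1/(√2*(I*√3)/8) = 1/(I*√6/8) = -4*I*√6/3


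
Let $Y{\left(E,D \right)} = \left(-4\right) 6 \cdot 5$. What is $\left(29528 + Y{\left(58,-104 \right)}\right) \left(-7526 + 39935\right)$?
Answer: $953083872$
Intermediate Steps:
$Y{\left(E,D \right)} = -120$ ($Y{\left(E,D \right)} = \left(-24\right) 5 = -120$)
$\left(29528 + Y{\left(58,-104 \right)}\right) \left(-7526 + 39935\right) = \left(29528 - 120\right) \left(-7526 + 39935\right) = 29408 \cdot 32409 = 953083872$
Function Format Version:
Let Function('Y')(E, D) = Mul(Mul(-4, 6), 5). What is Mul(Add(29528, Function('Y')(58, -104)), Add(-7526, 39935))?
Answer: 953083872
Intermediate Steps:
Function('Y')(E, D) = -120 (Function('Y')(E, D) = Mul(-24, 5) = -120)
Mul(Add(29528, Function('Y')(58, -104)), Add(-7526, 39935)) = Mul(Add(29528, -120), Add(-7526, 39935)) = Mul(29408, 32409) = 953083872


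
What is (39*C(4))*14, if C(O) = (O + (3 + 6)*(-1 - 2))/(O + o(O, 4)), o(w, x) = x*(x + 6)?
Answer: -6279/22 ≈ -285.41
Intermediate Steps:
o(w, x) = x*(6 + x)
C(O) = (-27 + O)/(40 + O) (C(O) = (O + (3 + 6)*(-1 - 2))/(O + 4*(6 + 4)) = (O + 9*(-3))/(O + 4*10) = (O - 27)/(O + 40) = (-27 + O)/(40 + O))
(39*C(4))*14 = (39*((-27 + 4)/(40 + 4)))*14 = (39*(-23/44))*14 = -897/44*14 = -6279/22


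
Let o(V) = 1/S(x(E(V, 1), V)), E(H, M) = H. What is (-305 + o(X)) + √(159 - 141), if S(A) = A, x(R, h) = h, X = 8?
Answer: -2439/8 + 3*√2 ≈ -300.63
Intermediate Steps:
o(V) = 1/V
(-305 + o(X)) + √(159 - 141) = (-305 + 1/8) + √(159 - 141) = (-305 + ⅛) + √18 = -2439/8 + 3*√2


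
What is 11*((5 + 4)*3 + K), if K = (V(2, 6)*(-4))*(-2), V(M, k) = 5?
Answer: 737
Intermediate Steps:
K = 40 (K = (5*(-4))*(-2) = -20*(-2) = 40)
11*((5 + 4)*3 + K) = 11*((5 + 4)*3 + 40) = 11*(9*3 + 40) = 11*(27 + 40) = 11*67 = 737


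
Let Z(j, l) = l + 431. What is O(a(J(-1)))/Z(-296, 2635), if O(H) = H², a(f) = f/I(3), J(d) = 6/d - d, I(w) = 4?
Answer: 25/49056 ≈ 0.00050962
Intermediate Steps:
Z(j, l) = 431 + l
J(d) = -d + 6/d
a(f) = f/4
O(a(J(-1)))/Z(-296, 2635) = ((-1*(-1) + 6/(-1))/4)²/(431 + 2635) = ((1 + 6*(-1))/4)²/3066 = ((1 - 6)/4)²*(1/3066) = ((¼)*(-5))²*(1/3066) = (-5/4)²*(1/3066) = (25/16)*(1/3066) = 25/49056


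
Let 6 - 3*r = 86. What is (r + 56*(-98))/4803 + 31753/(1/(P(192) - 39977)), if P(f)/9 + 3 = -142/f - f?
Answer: -611092630782757/461088 ≈ -1.3253e+9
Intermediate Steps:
r = -80/3 (r = 2 - ⅓*86 = 2 - 86/3 = -80/3 ≈ -26.667)
P(f) = -27 - 1278/f - 9*f (P(f) = -27 + 9*(-142/f - f) = -27 + 9*(-f - 142/f) = -27 + (-1278/f - 9*f) = -27 - 1278/f - 9*f)
(r + 56*(-98))/4803 + 31753/(1/(P(192) - 39977)) = (-80/3 + 56*(-98))/4803 + 31753/(1/((-27 - 1278/192 - 9*192) - 39977)) = (-80/3 - 5488)*(1/4803) + 31753/(1/((-27 - 1278*1/192 - 1728) - 39977)) = -16544/3*1/4803 + 31753/(1/((-27 - 213/32 - 1728) - 39977)) = -16544/14409 + 31753/(1/(-56373/32 - 39977)) = -16544/14409 + 31753/(1/(-1335637/32)) = -16544/14409 + 31753/(-32/1335637) = -16544/14409 + 31753*(-1335637/32) = -16544/14409 - 42410481661/32 = -611092630782757/461088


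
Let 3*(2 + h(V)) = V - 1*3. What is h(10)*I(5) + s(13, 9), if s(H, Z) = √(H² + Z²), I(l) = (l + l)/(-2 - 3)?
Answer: -⅔ + 5*√10 ≈ 15.145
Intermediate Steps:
h(V) = -3 + V/3 (h(V) = -2 + (V - 1*3)/3 = -2 + (V - 3)/3 = -2 + (-3 + V)/3 = -2 + (-1 + V/3) = -3 + V/3)
I(l) = -2*l/5 (I(l) = (2*l)/(-5) = (2*l)*(-⅕) = -2*l/5)
h(10)*I(5) + s(13, 9) = (-3 + (⅓)*10)*(-⅖*5) + √(13² + 9²) = (-3 + 10/3)*(-2) + √(169 + 81) = (⅓)*(-2) + √250 = -⅔ + 5*√10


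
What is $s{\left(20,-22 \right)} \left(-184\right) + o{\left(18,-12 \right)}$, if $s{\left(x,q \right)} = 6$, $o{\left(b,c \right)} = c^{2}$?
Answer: $-960$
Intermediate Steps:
$s{\left(20,-22 \right)} \left(-184\right) + o{\left(18,-12 \right)} = 6 \left(-184\right) + \left(-12\right)^{2} = -1104 + 144 = -960$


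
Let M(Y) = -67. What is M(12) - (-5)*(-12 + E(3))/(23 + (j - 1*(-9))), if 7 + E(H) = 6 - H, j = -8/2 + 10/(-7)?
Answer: -6511/93 ≈ -70.011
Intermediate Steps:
j = -38/7 (j = -8*½ + 10*(-⅐) = -4 - 10/7 = -38/7 ≈ -5.4286)
E(H) = -1 - H (E(H) = -7 + (6 - H) = -1 - H)
M(12) - (-5)*(-12 + E(3))/(23 + (j - 1*(-9))) = -67 - (-5)*(-12 + (-1 - 1*3))/(23 + (-38/7 - 1*(-9))) = -67 - (-5)*(-12 + (-1 - 3))/(23 + (-38/7 + 9)) = -67 - (-5)*(-12 - 4)/(23 + 25/7) = -67 - (-5)*(-16/186/7) = -67 - (-5)*(-16*7/186) = -67 - (-5)*(-56)/93 = -67 - 1*280/93 = -67 - 280/93 = -6511/93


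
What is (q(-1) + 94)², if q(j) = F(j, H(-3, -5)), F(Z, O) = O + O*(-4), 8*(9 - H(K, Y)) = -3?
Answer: 277729/64 ≈ 4339.5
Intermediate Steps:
H(K, Y) = 75/8 (H(K, Y) = 9 - ⅛*(-3) = 9 + 3/8 = 75/8)
F(Z, O) = -3*O (F(Z, O) = O - 4*O = -3*O)
q(j) = -225/8 (q(j) = -3*75/8 = -225/8)
(q(-1) + 94)² = (-225/8 + 94)² = (527/8)² = 277729/64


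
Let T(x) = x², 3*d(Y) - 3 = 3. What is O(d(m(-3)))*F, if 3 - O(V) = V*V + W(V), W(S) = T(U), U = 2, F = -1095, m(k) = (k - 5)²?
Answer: 5475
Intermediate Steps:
m(k) = (-5 + k)²
d(Y) = 2 (d(Y) = 1 + (⅓)*3 = 1 + 1 = 2)
W(S) = 4 (W(S) = 2² = 4)
O(V) = -1 - V² (O(V) = 3 - (V*V + 4) = 3 - (V² + 4) = 3 - (4 + V²) = 3 + (-4 - V²) = -1 - V²)
O(d(m(-3)))*F = (-1 - 1*2²)*(-1095) = (-1 - 1*4)*(-1095) = (-1 - 4)*(-1095) = -5*(-1095) = 5475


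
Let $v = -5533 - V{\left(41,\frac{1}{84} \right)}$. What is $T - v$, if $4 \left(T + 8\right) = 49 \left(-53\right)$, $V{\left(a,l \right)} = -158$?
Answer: $\frac{18871}{4} \approx 4717.8$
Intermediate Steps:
$v = -5375$ ($v = -5533 - -158 = -5533 + 158 = -5375$)
$T = - \frac{2629}{4}$ ($T = -8 + \frac{49 \left(-53\right)}{4} = -8 + \frac{1}{4} \left(-2597\right) = -8 - \frac{2597}{4} = - \frac{2629}{4} \approx -657.25$)
$T - v = - \frac{2629}{4} - -5375 = - \frac{2629}{4} + 5375 = \frac{18871}{4}$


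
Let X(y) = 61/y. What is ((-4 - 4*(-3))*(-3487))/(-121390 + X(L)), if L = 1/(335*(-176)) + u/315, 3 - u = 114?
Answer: 1217172220/5304101951 ≈ 0.22948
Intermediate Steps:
u = -111 (u = 3 - 1*114 = 3 - 114 = -111)
L = -87265/247632 (L = 1/(335*(-176)) - 111/315 = (1/335)*(-1/176) - 111*1/315 = -1/58960 - 37/105 = -87265/247632 ≈ -0.35240)
((-4 - 4*(-3))*(-3487))/(-121390 + X(L)) = ((-4 - 4*(-3))*(-3487))/(-121390 + 61/(-87265/247632)) = ((-4 + 12)*(-3487))/(-121390 + 61*(-247632/87265)) = (8*(-3487))/(-121390 - 15105552/87265) = -27896/(-10608203902/87265) = -27896*(-87265/10608203902) = 1217172220/5304101951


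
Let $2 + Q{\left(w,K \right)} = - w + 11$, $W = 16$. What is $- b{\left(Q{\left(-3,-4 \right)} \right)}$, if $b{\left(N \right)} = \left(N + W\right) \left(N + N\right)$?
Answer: $-672$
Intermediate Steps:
$Q{\left(w,K \right)} = 9 - w$ ($Q{\left(w,K \right)} = -2 - \left(-11 + w\right) = 9 - w$)
$b{\left(N \right)} = 2 N \left(16 + N\right)$ ($b{\left(N \right)} = \left(N + 16\right) \left(N + N\right) = \left(16 + N\right) 2 N = 2 N \left(16 + N\right)$)
$- b{\left(Q{\left(-3,-4 \right)} \right)} = - 2 \left(9 - -3\right) \left(16 + \left(9 - -3\right)\right) = - 2 \left(9 + 3\right) \left(16 + \left(9 + 3\right)\right) = - 2 \cdot 12 \left(16 + 12\right) = - 2 \cdot 12 \cdot 28 = \left(-1\right) 672 = -672$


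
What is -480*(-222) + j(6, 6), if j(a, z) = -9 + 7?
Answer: 106558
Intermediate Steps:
j(a, z) = -2
-480*(-222) + j(6, 6) = -480*(-222) - 2 = 106560 - 2 = 106558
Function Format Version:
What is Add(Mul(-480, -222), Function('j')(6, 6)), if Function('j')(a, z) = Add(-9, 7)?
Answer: 106558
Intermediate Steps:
Function('j')(a, z) = -2
Add(Mul(-480, -222), Function('j')(6, 6)) = Add(Mul(-480, -222), -2) = Add(106560, -2) = 106558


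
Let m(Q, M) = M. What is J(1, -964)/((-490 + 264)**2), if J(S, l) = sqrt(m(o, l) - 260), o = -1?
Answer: 3*I*sqrt(34)/25538 ≈ 0.00068497*I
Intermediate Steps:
J(S, l) = sqrt(-260 + l) (J(S, l) = sqrt(l - 260) = sqrt(-260 + l))
J(1, -964)/((-490 + 264)**2) = sqrt(-260 - 964)/((-490 + 264)**2) = sqrt(-1224)/((-226)**2) = (6*I*sqrt(34))/51076 = (6*I*sqrt(34))*(1/51076) = 3*I*sqrt(34)/25538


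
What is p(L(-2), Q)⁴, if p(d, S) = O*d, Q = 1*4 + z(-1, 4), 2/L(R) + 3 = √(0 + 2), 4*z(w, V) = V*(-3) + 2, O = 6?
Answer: 4002048/2401 + 2737152*√2/2401 ≈ 3279.0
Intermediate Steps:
z(w, V) = ½ - 3*V/4 (z(w, V) = (V*(-3) + 2)/4 = (-3*V + 2)/4 = (2 - 3*V)/4 = ½ - 3*V/4)
L(R) = 2/(-3 + √2) (L(R) = 2/(-3 + √(0 + 2)) = 2/(-3 + √2))
Q = 3/2 (Q = 1*4 + (½ - ¾*4) = 4 + (½ - 3) = 4 - 5/2 = 3/2 ≈ 1.5000)
p(d, S) = 6*d
p(L(-2), Q)⁴ = (6*(-6/7 - 2*√2/7))⁴ = (-36/7 - 12*√2/7)⁴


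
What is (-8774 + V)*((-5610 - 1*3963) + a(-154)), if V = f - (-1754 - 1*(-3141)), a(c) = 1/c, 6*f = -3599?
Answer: 95184499295/924 ≈ 1.0301e+8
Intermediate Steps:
f = -3599/6 (f = (1/6)*(-3599) = -3599/6 ≈ -599.83)
V = -11921/6 (V = -3599/6 - (-1754 - 1*(-3141)) = -3599/6 - (-1754 + 3141) = -3599/6 - 1*1387 = -3599/6 - 1387 = -11921/6 ≈ -1986.8)
(-8774 + V)*((-5610 - 1*3963) + a(-154)) = (-8774 - 11921/6)*((-5610 - 1*3963) + 1/(-154)) = -64565*((-5610 - 3963) - 1/154)/6 = -64565*(-9573 - 1/154)/6 = -64565/6*(-1474243/154) = 95184499295/924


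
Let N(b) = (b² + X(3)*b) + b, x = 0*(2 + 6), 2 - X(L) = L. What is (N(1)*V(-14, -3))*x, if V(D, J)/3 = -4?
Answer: 0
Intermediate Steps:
V(D, J) = -12 (V(D, J) = 3*(-4) = -12)
X(L) = 2 - L
x = 0 (x = 0*8 = 0)
N(b) = b² (N(b) = (b² + (2 - 1*3)*b) + b = (b² + (2 - 3)*b) + b = (b² - b) + b = b²)
(N(1)*V(-14, -3))*x = (1²*(-12))*0 = (1*(-12))*0 = -12*0 = 0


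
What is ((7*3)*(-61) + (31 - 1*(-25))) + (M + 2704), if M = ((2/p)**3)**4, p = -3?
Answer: 786005335/531441 ≈ 1479.0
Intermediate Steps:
M = 4096/531441 (M = ((2/(-3))**3)**4 = ((2*(-1/3))**3)**4 = ((-2/3)**3)**4 = (-8/27)**4 = 4096/531441 ≈ 0.0077073)
((7*3)*(-61) + (31 - 1*(-25))) + (M + 2704) = ((7*3)*(-61) + (31 - 1*(-25))) + (4096/531441 + 2704) = (21*(-61) + (31 + 25)) + 1437020560/531441 = (-1281 + 56) + 1437020560/531441 = -1225 + 1437020560/531441 = 786005335/531441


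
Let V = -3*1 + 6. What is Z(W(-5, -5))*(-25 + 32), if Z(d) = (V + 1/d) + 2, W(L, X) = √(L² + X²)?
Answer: 35 + 7*√2/10 ≈ 35.990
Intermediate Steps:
V = 3 (V = -3 + 6 = 3)
Z(d) = 5 + 1/d (Z(d) = (3 + 1/d) + 2 = 5 + 1/d)
Z(W(-5, -5))*(-25 + 32) = (5 + 1/(√((-5)² + (-5)²)))*(-25 + 32) = (5 + 1/(√(25 + 25)))*7 = (5 + 1/(√50))*7 = (5 + 1/(5*√2))*7 = (5 + √2/10)*7 = 35 + 7*√2/10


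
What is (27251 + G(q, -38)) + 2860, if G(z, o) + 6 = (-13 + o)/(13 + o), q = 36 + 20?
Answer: 752676/25 ≈ 30107.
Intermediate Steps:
q = 56
G(z, o) = -6 + (-13 + o)/(13 + o)
(27251 + G(q, -38)) + 2860 = (27251 + (-91 - 5*(-38))/(13 - 38)) + 2860 = (27251 + (-91 + 190)/(-25)) + 2860 = (27251 - 1/25*99) + 2860 = (27251 - 99/25) + 2860 = 681176/25 + 2860 = 752676/25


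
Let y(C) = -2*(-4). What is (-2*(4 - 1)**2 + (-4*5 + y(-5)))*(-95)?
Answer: 2850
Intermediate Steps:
y(C) = 8
(-2*(4 - 1)**2 + (-4*5 + y(-5)))*(-95) = (-2*(4 - 1)**2 + (-4*5 + 8))*(-95) = (-2*3**2 + (-20 + 8))*(-95) = (-2*9 - 12)*(-95) = (-18 - 12)*(-95) = -30*(-95) = 2850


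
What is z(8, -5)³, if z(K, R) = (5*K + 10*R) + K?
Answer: -8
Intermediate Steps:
z(K, R) = 6*K + 10*R
z(8, -5)³ = (6*8 + 10*(-5))³ = (48 - 50)³ = (-2)³ = -8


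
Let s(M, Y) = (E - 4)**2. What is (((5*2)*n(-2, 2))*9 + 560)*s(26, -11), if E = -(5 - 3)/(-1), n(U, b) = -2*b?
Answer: 800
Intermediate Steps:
E = 2 (E = -1*2*(-1) = -2*(-1) = 2)
s(M, Y) = 4 (s(M, Y) = (2 - 4)**2 = (-2)**2 = 4)
(((5*2)*n(-2, 2))*9 + 560)*s(26, -11) = (((5*2)*(-2*2))*9 + 560)*4 = ((10*(-4))*9 + 560)*4 = (-40*9 + 560)*4 = (-360 + 560)*4 = 200*4 = 800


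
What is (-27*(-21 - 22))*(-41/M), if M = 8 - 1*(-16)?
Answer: -15867/8 ≈ -1983.4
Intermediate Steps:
M = 24 (M = 8 + 16 = 24)
(-27*(-21 - 22))*(-41/M) = (-27*(-21 - 22))*(-41/24) = (-27*(-43))*(-41*1/24) = 1161*(-41/24) = -15867/8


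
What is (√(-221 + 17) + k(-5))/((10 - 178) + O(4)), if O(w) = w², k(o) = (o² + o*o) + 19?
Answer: -69/152 - I*√51/76 ≈ -0.45395 - 0.093966*I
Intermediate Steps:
k(o) = 19 + 2*o² (k(o) = (o² + o²) + 19 = 2*o² + 19 = 19 + 2*o²)
(√(-221 + 17) + k(-5))/((10 - 178) + O(4)) = (√(-221 + 17) + (19 + 2*(-5)²))/((10 - 178) + 4²) = (√(-204) + (19 + 2*25))/(-168 + 16) = (2*I*√51 + (19 + 50))/(-152) = (2*I*√51 + 69)*(-1/152) = (69 + 2*I*√51)*(-1/152) = -69/152 - I*√51/76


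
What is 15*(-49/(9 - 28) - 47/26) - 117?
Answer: -52083/494 ≈ -105.43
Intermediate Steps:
15*(-49/(9 - 28) - 47/26) - 117 = 15*(-49/(-19) - 47*1/26) - 117 = 15*(-49*(-1/19) - 47/26) - 117 = 15*(49/19 - 47/26) - 117 = 15*(381/494) - 117 = 5715/494 - 117 = -52083/494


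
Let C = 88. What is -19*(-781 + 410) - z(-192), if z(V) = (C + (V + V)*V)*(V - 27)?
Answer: 16172753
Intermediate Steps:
z(V) = (-27 + V)*(88 + 2*V²) (z(V) = (88 + (V + V)*V)*(V - 27) = (88 + (2*V)*V)*(-27 + V) = (88 + 2*V²)*(-27 + V) = (-27 + V)*(88 + 2*V²))
-19*(-781 + 410) - z(-192) = -19*(-781 + 410) - (-2376 - 54*(-192)² + 2*(-192)³ + 88*(-192)) = -19*(-371) - (-2376 - 54*36864 + 2*(-7077888) - 16896) = 7049 - (-2376 - 1990656 - 14155776 - 16896) = 7049 - 1*(-16165704) = 7049 + 16165704 = 16172753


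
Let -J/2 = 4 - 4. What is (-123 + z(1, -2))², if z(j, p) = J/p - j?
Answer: 15376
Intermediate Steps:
J = 0 (J = -2*(4 - 4) = -2*0 = 0)
z(j, p) = -j (z(j, p) = 0/p - j = 0 - j = -j)
(-123 + z(1, -2))² = (-123 - 1*1)² = (-123 - 1)² = (-124)² = 15376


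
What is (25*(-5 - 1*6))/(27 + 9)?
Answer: -275/36 ≈ -7.6389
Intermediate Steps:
(25*(-5 - 1*6))/(27 + 9) = (25*(-5 - 6))/36 = (25*(-11))*(1/36) = -275*1/36 = -275/36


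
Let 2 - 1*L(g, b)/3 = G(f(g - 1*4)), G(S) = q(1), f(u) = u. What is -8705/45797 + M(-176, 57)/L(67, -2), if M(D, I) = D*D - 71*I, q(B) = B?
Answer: 1233241298/137391 ≈ 8976.1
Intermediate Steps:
G(S) = 1
L(g, b) = 3 (L(g, b) = 6 - 3*1 = 6 - 3 = 3)
M(D, I) = D**2 - 71*I
-8705/45797 + M(-176, 57)/L(67, -2) = -8705/45797 + ((-176)**2 - 71*57)/3 = -8705*1/45797 + (30976 - 4047)*(1/3) = -8705/45797 + 26929*(1/3) = -8705/45797 + 26929/3 = 1233241298/137391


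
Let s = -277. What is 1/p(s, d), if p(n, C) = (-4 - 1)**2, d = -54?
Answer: 1/25 ≈ 0.040000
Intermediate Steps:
p(n, C) = 25 (p(n, C) = (-5)**2 = 25)
1/p(s, d) = 1/25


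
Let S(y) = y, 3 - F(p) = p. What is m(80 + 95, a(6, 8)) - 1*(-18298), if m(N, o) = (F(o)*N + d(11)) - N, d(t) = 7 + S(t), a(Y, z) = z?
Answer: 17266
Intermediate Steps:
F(p) = 3 - p
d(t) = 7 + t
m(N, o) = 18 - N + N*(3 - o) (m(N, o) = ((3 - o)*N + (7 + 11)) - N = (N*(3 - o) + 18) - N = (18 + N*(3 - o)) - N = 18 - N + N*(3 - o))
m(80 + 95, a(6, 8)) - 1*(-18298) = (18 - (80 + 95) - (80 + 95)*(-3 + 8)) - 1*(-18298) = (18 - 1*175 - 1*175*5) + 18298 = (18 - 175 - 875) + 18298 = -1032 + 18298 = 17266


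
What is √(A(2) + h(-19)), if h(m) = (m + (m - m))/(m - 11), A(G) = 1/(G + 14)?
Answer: √2505/60 ≈ 0.83417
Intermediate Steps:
A(G) = 1/(14 + G)
h(m) = m/(-11 + m) (h(m) = (m + 0)/(-11 + m) = m/(-11 + m))
√(A(2) + h(-19)) = √(1/(14 + 2) - 19/(-11 - 19)) = √(1/16 - 19/(-30)) = √(1/16 - 19*(-1/30)) = √(1/16 + 19/30) = √(167/240) = √2505/60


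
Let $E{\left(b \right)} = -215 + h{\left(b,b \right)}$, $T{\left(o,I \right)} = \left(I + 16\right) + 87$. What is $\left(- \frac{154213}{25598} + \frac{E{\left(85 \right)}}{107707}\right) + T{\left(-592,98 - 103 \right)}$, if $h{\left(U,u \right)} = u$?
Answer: $\frac{253581063697}{2757083786} \approx 91.974$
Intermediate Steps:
$T{\left(o,I \right)} = 103 + I$ ($T{\left(o,I \right)} = \left(16 + I\right) + 87 = 103 + I$)
$E{\left(b \right)} = -215 + b$
$\left(- \frac{154213}{25598} + \frac{E{\left(85 \right)}}{107707}\right) + T{\left(-592,98 - 103 \right)} = \left(- \frac{154213}{25598} + \frac{-215 + 85}{107707}\right) + \left(103 + \left(98 - 103\right)\right) = \left(\left(-154213\right) \frac{1}{25598} - \frac{130}{107707}\right) + \left(103 + \left(98 - 103\right)\right) = \left(- \frac{154213}{25598} - \frac{130}{107707}\right) + \left(103 - 5\right) = - \frac{16613147331}{2757083786} + 98 = \frac{253581063697}{2757083786}$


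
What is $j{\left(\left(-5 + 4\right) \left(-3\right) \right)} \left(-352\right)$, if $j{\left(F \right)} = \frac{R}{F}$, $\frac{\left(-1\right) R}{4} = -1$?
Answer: $- \frac{1408}{3} \approx -469.33$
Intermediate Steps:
$R = 4$ ($R = \left(-4\right) \left(-1\right) = 4$)
$j{\left(F \right)} = \frac{4}{F}$
$j{\left(\left(-5 + 4\right) \left(-3\right) \right)} \left(-352\right) = \frac{4}{\left(-5 + 4\right) \left(-3\right)} \left(-352\right) = \frac{4}{\left(-1\right) \left(-3\right)} \left(-352\right) = \frac{4}{3} \left(-352\right) = - \frac{1408}{3}$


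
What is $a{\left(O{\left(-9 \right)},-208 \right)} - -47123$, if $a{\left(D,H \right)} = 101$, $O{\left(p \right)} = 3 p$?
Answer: $47224$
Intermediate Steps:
$a{\left(O{\left(-9 \right)},-208 \right)} - -47123 = 101 - -47123 = 101 + 47123 = 47224$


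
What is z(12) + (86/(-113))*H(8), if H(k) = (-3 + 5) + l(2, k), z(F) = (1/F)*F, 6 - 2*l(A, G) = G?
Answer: 27/113 ≈ 0.23894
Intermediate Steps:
l(A, G) = 3 - G/2
z(F) = 1 (z(F) = F/F = 1)
H(k) = 5 - k/2 (H(k) = (-3 + 5) + (3 - k/2) = 2 + (3 - k/2) = 5 - k/2)
z(12) + (86/(-113))*H(8) = 1 + (86/(-113))*(5 - ½*8) = 1 + (86*(-1/113))*(5 - 4) = 1 - 86/113*1 = 1 - 86/113 = 27/113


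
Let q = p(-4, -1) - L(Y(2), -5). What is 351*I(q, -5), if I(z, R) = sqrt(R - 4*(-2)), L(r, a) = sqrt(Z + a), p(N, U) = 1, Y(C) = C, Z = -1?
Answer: 351*sqrt(3) ≈ 607.95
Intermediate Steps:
L(r, a) = sqrt(-1 + a)
q = 1 - I*sqrt(6) (q = 1 - sqrt(-1 - 5) = 1 - sqrt(-6) = 1 - I*sqrt(6) ≈ 1.0 - 2.4495*I)
I(z, R) = sqrt(8 + R) (I(z, R) = sqrt(R + 8) = sqrt(8 + R))
351*I(q, -5) = 351*sqrt(8 - 5) = 351*sqrt(3)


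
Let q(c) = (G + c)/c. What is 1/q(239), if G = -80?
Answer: 239/159 ≈ 1.5031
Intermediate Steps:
q(c) = (-80 + c)/c
1/q(239) = 1/((-80 + 239)/239) = 1/((1/239)*159) = 1/(159/239) = 239/159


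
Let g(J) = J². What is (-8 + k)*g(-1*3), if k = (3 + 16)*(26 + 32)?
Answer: 9846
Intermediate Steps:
k = 1102 (k = 19*58 = 1102)
(-8 + k)*g(-1*3) = (-8 + 1102)*(-1*3)² = 1094*(-3)² = 1094*9 = 9846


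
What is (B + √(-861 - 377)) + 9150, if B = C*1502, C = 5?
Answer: 16660 + I*√1238 ≈ 16660.0 + 35.185*I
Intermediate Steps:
B = 7510 (B = 5*1502 = 7510)
(B + √(-861 - 377)) + 9150 = (7510 + √(-861 - 377)) + 9150 = (7510 + √(-1238)) + 9150 = (7510 + I*√1238) + 9150 = 16660 + I*√1238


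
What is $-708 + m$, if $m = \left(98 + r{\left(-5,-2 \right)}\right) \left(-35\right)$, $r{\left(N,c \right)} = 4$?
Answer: $-4278$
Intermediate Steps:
$m = -3570$ ($m = \left(98 + 4\right) \left(-35\right) = 102 \left(-35\right) = -3570$)
$-708 + m = -708 - 3570 = -4278$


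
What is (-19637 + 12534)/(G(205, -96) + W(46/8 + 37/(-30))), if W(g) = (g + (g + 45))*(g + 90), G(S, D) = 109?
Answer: -12785400/9388891 ≈ -1.3618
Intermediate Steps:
W(g) = (45 + 2*g)*(90 + g) (W(g) = (g + (45 + g))*(90 + g) = (45 + 2*g)*(90 + g))
(-19637 + 12534)/(G(205, -96) + W(46/8 + 37/(-30))) = (-19637 + 12534)/(109 + (4050 + 2*(46/8 + 37/(-30))² + 225*(46/8 + 37/(-30)))) = -7103/(109 + (4050 + 2*(46*(⅛) + 37*(-1/30))² + 225*(46*(⅛) + 37*(-1/30)))) = -7103/(109 + (4050 + 2*(23/4 - 37/30)² + 225*(23/4 - 37/30))) = -7103/(109 + (4050 + 2*(271/60)² + 225*(271/60))) = -7103/(109 + (4050 + 2*(73441/3600) + 4065/4)) = -7103/(109 + (4050 + 73441/1800 + 4065/4)) = -7103/(109 + 9192691/1800) = -7103/9388891/1800 = -7103*1800/9388891 = -12785400/9388891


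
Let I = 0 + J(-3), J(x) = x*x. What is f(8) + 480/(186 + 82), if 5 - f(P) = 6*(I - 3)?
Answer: -1957/67 ≈ -29.209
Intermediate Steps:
J(x) = x²
I = 9 (I = 0 + (-3)² = 0 + 9 = 9)
f(P) = -31 (f(P) = 5 - 6*(9 - 3) = 5 - 6*6 = 5 - 1*36 = 5 - 36 = -31)
f(8) + 480/(186 + 82) = -31 + 480/(186 + 82) = -31 + 480/268 = -31 + 480*(1/268) = -31 + 120/67 = -1957/67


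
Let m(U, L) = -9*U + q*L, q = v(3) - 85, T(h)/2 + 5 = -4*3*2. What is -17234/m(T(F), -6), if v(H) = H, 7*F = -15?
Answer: -8617/507 ≈ -16.996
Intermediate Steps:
F = -15/7 (F = (⅐)*(-15) = -15/7 ≈ -2.1429)
T(h) = -58 (T(h) = -10 + 2*(-4*3*2) = -10 + 2*(-12*2) = -10 + 2*(-24) = -10 - 48 = -58)
q = -82 (q = 3 - 85 = -82)
m(U, L) = -82*L - 9*U (m(U, L) = -9*U - 82*L = -82*L - 9*U)
-17234/m(T(F), -6) = -17234/(-82*(-6) - 9*(-58)) = -17234/(492 + 522) = -17234/1014 = -17234*1/1014 = -8617/507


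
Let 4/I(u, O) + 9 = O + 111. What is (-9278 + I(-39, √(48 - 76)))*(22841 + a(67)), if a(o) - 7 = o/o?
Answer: 45698*(-4639*√7 + 236588*I)/(√7 - 51*I) ≈ -2.1199e+8 - 46.359*I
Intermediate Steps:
I(u, O) = 4/(102 + O) (I(u, O) = 4/(-9 + (O + 111)) = 4/(-9 + (111 + O)) = 4/(102 + O))
a(o) = 8 (a(o) = 7 + o/o = 7 + 1 = 8)
(-9278 + I(-39, √(48 - 76)))*(22841 + a(67)) = (-9278 + 4/(102 + √(48 - 76)))*(22841 + 8) = (-9278 + 4/(102 + √(-28)))*22849 = (-9278 + 4/(102 + 2*I*√7))*22849 = -211993022 + 91396/(102 + 2*I*√7)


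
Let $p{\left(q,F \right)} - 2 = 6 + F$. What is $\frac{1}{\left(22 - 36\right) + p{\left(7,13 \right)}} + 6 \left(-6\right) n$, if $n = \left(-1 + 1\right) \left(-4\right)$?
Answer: $\frac{1}{7} \approx 0.14286$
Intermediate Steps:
$n = 0$ ($n = 0 \left(-4\right) = 0$)
$p{\left(q,F \right)} = 8 + F$ ($p{\left(q,F \right)} = 2 + \left(6 + F\right) = 8 + F$)
$\frac{1}{\left(22 - 36\right) + p{\left(7,13 \right)}} + 6 \left(-6\right) n = \frac{1}{\left(22 - 36\right) + \left(8 + 13\right)} + 6 \left(-6\right) 0 = \frac{1}{-14 + 21} - 0 = \frac{1}{7} + 0 = \frac{1}{7}$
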